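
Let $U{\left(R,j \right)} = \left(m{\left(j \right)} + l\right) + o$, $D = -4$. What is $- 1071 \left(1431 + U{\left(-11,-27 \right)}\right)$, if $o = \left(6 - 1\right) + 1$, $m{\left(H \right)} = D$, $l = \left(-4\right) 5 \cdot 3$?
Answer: $-1470483$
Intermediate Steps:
$l = -60$ ($l = \left(-20\right) 3 = -60$)
$m{\left(H \right)} = -4$
$o = 6$ ($o = 5 + 1 = 6$)
$U{\left(R,j \right)} = -58$ ($U{\left(R,j \right)} = \left(-4 - 60\right) + 6 = -64 + 6 = -58$)
$- 1071 \left(1431 + U{\left(-11,-27 \right)}\right) = - 1071 \left(1431 - 58\right) = \left(-1071\right) 1373 = -1470483$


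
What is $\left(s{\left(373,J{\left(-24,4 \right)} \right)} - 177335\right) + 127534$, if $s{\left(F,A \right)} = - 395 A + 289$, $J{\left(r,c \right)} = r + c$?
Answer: $-41612$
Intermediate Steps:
$J{\left(r,c \right)} = c + r$
$s{\left(F,A \right)} = 289 - 395 A$
$\left(s{\left(373,J{\left(-24,4 \right)} \right)} - 177335\right) + 127534 = \left(\left(289 - 395 \left(4 - 24\right)\right) - 177335\right) + 127534 = \left(\left(289 - -7900\right) - 177335\right) + 127534 = \left(\left(289 + 7900\right) - 177335\right) + 127534 = \left(8189 - 177335\right) + 127534 = -169146 + 127534 = -41612$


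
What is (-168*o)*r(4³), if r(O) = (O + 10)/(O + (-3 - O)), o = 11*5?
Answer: 227920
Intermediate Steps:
o = 55
r(O) = -10/3 - O/3 (r(O) = (10 + O)/(-3) = (10 + O)*(-⅓) = -10/3 - O/3)
(-168*o)*r(4³) = (-168*55)*(-10/3 - ⅓*4³) = -9240*(-10/3 - ⅓*64) = -9240*(-10/3 - 64/3) = -9240*(-74/3) = 227920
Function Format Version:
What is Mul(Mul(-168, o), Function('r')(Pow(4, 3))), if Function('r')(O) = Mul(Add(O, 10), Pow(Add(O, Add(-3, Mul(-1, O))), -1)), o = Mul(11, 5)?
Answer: 227920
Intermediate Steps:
o = 55
Function('r')(O) = Add(Rational(-10, 3), Mul(Rational(-1, 3), O)) (Function('r')(O) = Mul(Add(10, O), Pow(-3, -1)) = Mul(Add(10, O), Rational(-1, 3)) = Add(Rational(-10, 3), Mul(Rational(-1, 3), O)))
Mul(Mul(-168, o), Function('r')(Pow(4, 3))) = Mul(Mul(-168, 55), Add(Rational(-10, 3), Mul(Rational(-1, 3), Pow(4, 3)))) = Mul(-9240, Add(Rational(-10, 3), Mul(Rational(-1, 3), 64))) = Mul(-9240, Add(Rational(-10, 3), Rational(-64, 3))) = Mul(-9240, Rational(-74, 3)) = 227920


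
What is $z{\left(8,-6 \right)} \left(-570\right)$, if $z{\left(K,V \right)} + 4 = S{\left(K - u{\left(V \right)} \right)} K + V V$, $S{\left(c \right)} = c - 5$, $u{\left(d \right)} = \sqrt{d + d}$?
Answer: $-31920 + 9120 i \sqrt{3} \approx -31920.0 + 15796.0 i$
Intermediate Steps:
$u{\left(d \right)} = \sqrt{2} \sqrt{d}$ ($u{\left(d \right)} = \sqrt{2 d} = \sqrt{2} \sqrt{d}$)
$S{\left(c \right)} = -5 + c$
$z{\left(K,V \right)} = -4 + V^{2} + K \left(-5 + K - \sqrt{2} \sqrt{V}\right)$ ($z{\left(K,V \right)} = -4 + \left(\left(-5 + \left(K - \sqrt{2} \sqrt{V}\right)\right) K + V V\right) = -4 + \left(\left(-5 + \left(K - \sqrt{2} \sqrt{V}\right)\right) K + V^{2}\right) = -4 + \left(\left(-5 + K - \sqrt{2} \sqrt{V}\right) K + V^{2}\right) = -4 + \left(K \left(-5 + K - \sqrt{2} \sqrt{V}\right) + V^{2}\right) = -4 + \left(V^{2} + K \left(-5 + K - \sqrt{2} \sqrt{V}\right)\right) = -4 + V^{2} + K \left(-5 + K - \sqrt{2} \sqrt{V}\right)$)
$z{\left(8,-6 \right)} \left(-570\right) = \left(-4 + \left(-6\right)^{2} - 8 \left(5 - 8 + \sqrt{2} \sqrt{-6}\right)\right) \left(-570\right) = \left(-4 + 36 - 8 \left(5 - 8 + \sqrt{2} i \sqrt{6}\right)\right) \left(-570\right) = \left(-4 + 36 - 8 \left(5 - 8 + 2 i \sqrt{3}\right)\right) \left(-570\right) = \left(-4 + 36 - 8 \left(-3 + 2 i \sqrt{3}\right)\right) \left(-570\right) = \left(-4 + 36 + \left(24 - 16 i \sqrt{3}\right)\right) \left(-570\right) = \left(56 - 16 i \sqrt{3}\right) \left(-570\right) = -31920 + 9120 i \sqrt{3}$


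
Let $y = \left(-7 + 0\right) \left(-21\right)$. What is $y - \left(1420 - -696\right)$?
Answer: $-1969$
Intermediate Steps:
$y = 147$ ($y = \left(-7\right) \left(-21\right) = 147$)
$y - \left(1420 - -696\right) = 147 - \left(1420 - -696\right) = 147 - \left(1420 + 696\right) = 147 - 2116 = -1969$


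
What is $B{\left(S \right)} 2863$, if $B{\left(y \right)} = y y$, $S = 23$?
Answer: $1514527$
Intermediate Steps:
$B{\left(y \right)} = y^{2}$
$B{\left(S \right)} 2863 = 23^{2} \cdot 2863 = 529 \cdot 2863 = 1514527$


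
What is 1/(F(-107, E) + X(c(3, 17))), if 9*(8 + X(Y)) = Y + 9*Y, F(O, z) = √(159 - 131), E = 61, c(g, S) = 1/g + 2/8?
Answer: -21438/75961 - 5832*√7/75961 ≈ -0.48535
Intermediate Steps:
c(g, S) = ¼ + 1/g (c(g, S) = 1/g + 2*(⅛) = 1/g + ¼ = ¼ + 1/g)
F(O, z) = 2*√7 (F(O, z) = √28 = 2*√7)
X(Y) = -8 + 10*Y/9 (X(Y) = -8 + (Y + 9*Y)/9 = -8 + (10*Y)/9 = -8 + 10*Y/9)
1/(F(-107, E) + X(c(3, 17))) = 1/(2*√7 + (-8 + 10*((¼)*(4 + 3)/3)/9)) = 1/(2*√7 + (-8 + 10*((¼)*(⅓)*7)/9)) = 1/(2*√7 + (-8 + (10/9)*(7/12))) = 1/(2*√7 + (-8 + 35/54)) = 1/(2*√7 - 397/54) = 1/(-397/54 + 2*√7)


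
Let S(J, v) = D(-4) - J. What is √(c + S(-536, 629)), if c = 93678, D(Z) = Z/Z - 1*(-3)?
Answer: √94218 ≈ 306.95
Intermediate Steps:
D(Z) = 4 (D(Z) = 1 + 3 = 4)
S(J, v) = 4 - J
√(c + S(-536, 629)) = √(93678 + (4 - 1*(-536))) = √(93678 + (4 + 536)) = √(93678 + 540) = √94218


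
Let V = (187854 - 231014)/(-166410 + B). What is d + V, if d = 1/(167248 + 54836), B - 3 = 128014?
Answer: 9585183833/8526471012 ≈ 1.1242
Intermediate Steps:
B = 128017 (B = 3 + 128014 = 128017)
d = 1/222084 ≈ 4.5028e-6
V = 43160/38393 (V = (187854 - 231014)/(-166410 + 128017) = -43160/(-38393) = -43160*(-1/38393) = 43160/38393 ≈ 1.1242)
d + V = 1/222084 + 43160/38393 = 9585183833/8526471012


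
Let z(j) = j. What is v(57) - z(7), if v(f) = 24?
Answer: 17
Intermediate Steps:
v(57) - z(7) = 24 - 1*7 = 24 - 7 = 17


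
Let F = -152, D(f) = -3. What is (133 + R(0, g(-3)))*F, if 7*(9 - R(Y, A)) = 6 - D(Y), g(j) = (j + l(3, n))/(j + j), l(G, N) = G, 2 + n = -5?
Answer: -149720/7 ≈ -21389.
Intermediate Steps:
n = -7 (n = -2 - 5 = -7)
g(j) = (3 + j)/(2*j) (g(j) = (j + 3)/(j + j) = (3 + j)/((2*j)) = (3 + j)*(1/(2*j)) = (3 + j)/(2*j))
R(Y, A) = 54/7 (R(Y, A) = 9 - (6 - 1*(-3))/7 = 9 - (6 + 3)/7 = 9 - 1/7*9 = 9 - 9/7 = 54/7)
(133 + R(0, g(-3)))*F = (133 + 54/7)*(-152) = (985/7)*(-152) = -149720/7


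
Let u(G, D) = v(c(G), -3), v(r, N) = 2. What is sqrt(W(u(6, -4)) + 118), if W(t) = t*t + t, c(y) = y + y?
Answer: 2*sqrt(31) ≈ 11.136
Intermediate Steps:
c(y) = 2*y
u(G, D) = 2
W(t) = t + t**2 (W(t) = t**2 + t = t + t**2)
sqrt(W(u(6, -4)) + 118) = sqrt(2*(1 + 2) + 118) = sqrt(2*3 + 118) = sqrt(6 + 118) = sqrt(124) = 2*sqrt(31)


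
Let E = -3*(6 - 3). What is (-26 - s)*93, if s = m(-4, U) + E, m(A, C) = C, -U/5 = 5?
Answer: 744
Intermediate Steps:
U = -25 (U = -5*5 = -25)
E = -9 (E = -3*3 = -9)
s = -34 (s = -25 - 9 = -34)
(-26 - s)*93 = (-26 - 1*(-34))*93 = (-26 + 34)*93 = 8*93 = 744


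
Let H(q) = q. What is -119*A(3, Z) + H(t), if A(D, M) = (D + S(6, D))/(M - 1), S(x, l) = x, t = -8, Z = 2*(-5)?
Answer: 983/11 ≈ 89.364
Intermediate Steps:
Z = -10
A(D, M) = (6 + D)/(-1 + M) (A(D, M) = (D + 6)/(M - 1) = (6 + D)/(-1 + M))
-119*A(3, Z) + H(t) = -119*(6 + 3)/(-1 - 10) - 8 = -119*9/(-11) - 8 = -(-119)*9/11 - 8 = -119*(-9/11) - 8 = 1071/11 - 8 = 983/11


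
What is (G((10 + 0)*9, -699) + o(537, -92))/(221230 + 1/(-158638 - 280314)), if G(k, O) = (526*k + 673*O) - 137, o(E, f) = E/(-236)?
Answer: -10960785182938/5729451706581 ≈ -1.9131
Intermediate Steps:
o(E, f) = -E/236 (o(E, f) = E*(-1/236) = -E/236)
G(k, O) = -137 + 526*k + 673*O
(G((10 + 0)*9, -699) + o(537, -92))/(221230 + 1/(-158638 - 280314)) = ((-137 + 526*((10 + 0)*9) + 673*(-699)) - 1/236*537)/(221230 + 1/(-158638 - 280314)) = ((-137 + 526*(10*9) - 470427) - 537/236)/(221230 + 1/(-438952)) = ((-137 + 526*90 - 470427) - 537/236)/(221230 - 1/438952) = ((-137 + 47340 - 470427) - 537/236)/(97109350959/438952) = (-423224 - 537/236)*(438952/97109350959) = -99881401/236*438952/97109350959 = -10960785182938/5729451706581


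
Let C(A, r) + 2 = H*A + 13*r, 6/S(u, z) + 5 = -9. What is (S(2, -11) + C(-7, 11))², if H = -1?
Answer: 1067089/49 ≈ 21777.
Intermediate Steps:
S(u, z) = -3/7 (S(u, z) = 6/(-5 - 9) = 6/(-14) = 6*(-1/14) = -3/7)
C(A, r) = -2 - A + 13*r (C(A, r) = -2 + (-A + 13*r) = -2 - A + 13*r)
(S(2, -11) + C(-7, 11))² = (-3/7 + (-2 - 1*(-7) + 13*11))² = (-3/7 + (-2 + 7 + 143))² = (-3/7 + 148)² = (1033/7)² = 1067089/49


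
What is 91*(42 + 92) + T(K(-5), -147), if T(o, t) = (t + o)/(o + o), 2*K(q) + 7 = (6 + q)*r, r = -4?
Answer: 268573/22 ≈ 12208.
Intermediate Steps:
K(q) = -31/2 - 2*q (K(q) = -7/2 + ((6 + q)*(-4))/2 = -7/2 + (-24 - 4*q)/2 = -7/2 + (-12 - 2*q) = -31/2 - 2*q)
T(o, t) = (o + t)/(2*o) (T(o, t) = (o + t)/((2*o)) = (o + t)*(1/(2*o)) = (o + t)/(2*o))
91*(42 + 92) + T(K(-5), -147) = 91*(42 + 92) + ((-31/2 - 2*(-5)) - 147)/(2*(-31/2 - 2*(-5))) = 91*134 + ((-31/2 + 10) - 147)/(2*(-31/2 + 10)) = 12194 + (-11/2 - 147)/(2*(-11/2)) = 12194 + (½)*(-2/11)*(-305/2) = 12194 + 305/22 = 268573/22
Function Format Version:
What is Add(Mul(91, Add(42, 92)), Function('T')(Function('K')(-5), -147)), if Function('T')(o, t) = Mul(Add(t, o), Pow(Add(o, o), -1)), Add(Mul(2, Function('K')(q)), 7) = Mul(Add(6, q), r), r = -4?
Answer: Rational(268573, 22) ≈ 12208.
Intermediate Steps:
Function('K')(q) = Add(Rational(-31, 2), Mul(-2, q)) (Function('K')(q) = Add(Rational(-7, 2), Mul(Rational(1, 2), Mul(Add(6, q), -4))) = Add(Rational(-7, 2), Mul(Rational(1, 2), Add(-24, Mul(-4, q)))) = Add(Rational(-7, 2), Add(-12, Mul(-2, q))) = Add(Rational(-31, 2), Mul(-2, q)))
Function('T')(o, t) = Mul(Rational(1, 2), Pow(o, -1), Add(o, t)) (Function('T')(o, t) = Mul(Add(o, t), Pow(Mul(2, o), -1)) = Mul(Add(o, t), Mul(Rational(1, 2), Pow(o, -1))) = Mul(Rational(1, 2), Pow(o, -1), Add(o, t)))
Add(Mul(91, Add(42, 92)), Function('T')(Function('K')(-5), -147)) = Add(Mul(91, Add(42, 92)), Mul(Rational(1, 2), Pow(Add(Rational(-31, 2), Mul(-2, -5)), -1), Add(Add(Rational(-31, 2), Mul(-2, -5)), -147))) = Add(Mul(91, 134), Mul(Rational(1, 2), Pow(Add(Rational(-31, 2), 10), -1), Add(Add(Rational(-31, 2), 10), -147))) = Add(12194, Mul(Rational(1, 2), Pow(Rational(-11, 2), -1), Add(Rational(-11, 2), -147))) = Add(12194, Mul(Rational(1, 2), Rational(-2, 11), Rational(-305, 2))) = Add(12194, Rational(305, 22)) = Rational(268573, 22)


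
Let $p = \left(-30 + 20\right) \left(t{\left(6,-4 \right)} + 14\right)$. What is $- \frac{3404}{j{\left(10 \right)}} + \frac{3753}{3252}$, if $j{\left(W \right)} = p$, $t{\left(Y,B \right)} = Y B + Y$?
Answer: $- \frac{454987}{5420} \approx -83.946$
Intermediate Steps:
$t{\left(Y,B \right)} = Y + B Y$ ($t{\left(Y,B \right)} = B Y + Y = Y + B Y$)
$p = 40$ ($p = \left(-30 + 20\right) \left(6 \left(1 - 4\right) + 14\right) = - 10 \left(6 \left(-3\right) + 14\right) = - 10 \left(-18 + 14\right) = \left(-10\right) \left(-4\right) = 40$)
$j{\left(W \right)} = 40$
$- \frac{3404}{j{\left(10 \right)}} + \frac{3753}{3252} = - \frac{3404}{40} + \frac{3753}{3252} = \left(-3404\right) \frac{1}{40} + 3753 \cdot \frac{1}{3252} = - \frac{851}{10} + \frac{1251}{1084} = - \frac{454987}{5420}$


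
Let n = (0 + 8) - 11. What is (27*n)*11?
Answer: -891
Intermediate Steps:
n = -3 (n = 8 - 11 = -3)
(27*n)*11 = (27*(-3))*11 = -81*11 = -891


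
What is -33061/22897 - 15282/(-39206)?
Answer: -67591258/64121413 ≈ -1.0541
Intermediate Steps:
-33061/22897 - 15282/(-39206) = -33061*1/22897 - 15282*(-1/39206) = -4723/3271 + 7641/19603 = -67591258/64121413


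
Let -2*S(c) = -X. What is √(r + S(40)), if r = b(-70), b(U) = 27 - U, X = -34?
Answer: 4*√5 ≈ 8.9443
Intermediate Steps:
S(c) = -17 (S(c) = -(-1)*(-34)/2 = -½*34 = -17)
r = 97 (r = 27 - 1*(-70) = 27 + 70 = 97)
√(r + S(40)) = √(97 - 17) = √80 = 4*√5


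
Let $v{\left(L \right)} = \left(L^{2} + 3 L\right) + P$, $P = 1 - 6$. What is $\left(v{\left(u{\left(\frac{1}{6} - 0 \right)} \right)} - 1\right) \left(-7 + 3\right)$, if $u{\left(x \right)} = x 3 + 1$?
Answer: $-3$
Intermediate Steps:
$P = -5$ ($P = 1 - 6 = -5$)
$u{\left(x \right)} = 1 + 3 x$ ($u{\left(x \right)} = 3 x + 1 = 1 + 3 x$)
$v{\left(L \right)} = -5 + L^{2} + 3 L$ ($v{\left(L \right)} = \left(L^{2} + 3 L\right) - 5 = -5 + L^{2} + 3 L$)
$\left(v{\left(u{\left(\frac{1}{6} - 0 \right)} \right)} - 1\right) \left(-7 + 3\right) = \left(\left(-5 + \left(1 + 3 \left(\frac{1}{6} - 0\right)\right)^{2} + 3 \left(1 + 3 \left(\frac{1}{6} - 0\right)\right)\right) - 1\right) \left(-7 + 3\right) = \left(\left(-5 + \left(1 + 3 \left(\frac{1}{6} + 0\right)\right)^{2} + 3 \left(1 + 3 \left(\frac{1}{6} + 0\right)\right)\right) - 1\right) \left(-4\right) = \left(\left(-5 + \left(1 + 3 \cdot \frac{1}{6}\right)^{2} + 3 \left(1 + 3 \cdot \frac{1}{6}\right)\right) - 1\right) \left(-4\right) = \left(\left(-5 + \left(1 + \frac{1}{2}\right)^{2} + 3 \left(1 + \frac{1}{2}\right)\right) - 1\right) \left(-4\right) = \left(\left(-5 + \left(\frac{3}{2}\right)^{2} + 3 \cdot \frac{3}{2}\right) - 1\right) \left(-4\right) = \left(\left(-5 + \frac{9}{4} + \frac{9}{2}\right) - 1\right) \left(-4\right) = \left(\frac{7}{4} - 1\right) \left(-4\right) = \frac{3}{4} \left(-4\right) = -3$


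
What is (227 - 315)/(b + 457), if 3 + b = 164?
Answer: -44/309 ≈ -0.14239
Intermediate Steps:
b = 161 (b = -3 + 164 = 161)
(227 - 315)/(b + 457) = (227 - 315)/(161 + 457) = -88/618 = -88*1/618 = -44/309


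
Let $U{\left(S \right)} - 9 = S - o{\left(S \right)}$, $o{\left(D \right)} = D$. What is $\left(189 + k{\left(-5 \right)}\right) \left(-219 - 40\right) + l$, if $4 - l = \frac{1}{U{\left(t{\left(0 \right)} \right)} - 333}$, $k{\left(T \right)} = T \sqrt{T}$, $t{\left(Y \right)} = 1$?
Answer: $- \frac{15858827}{324} + 1295 i \sqrt{5} \approx -48947.0 + 2895.7 i$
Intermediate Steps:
$k{\left(T \right)} = T^{\frac{3}{2}}$
$U{\left(S \right)} = 9$ ($U{\left(S \right)} = 9 + \left(S - S\right) = 9 + 0 = 9$)
$l = \frac{1297}{324}$ ($l = 4 - \frac{1}{9 - 333} = 4 - \frac{1}{-324} = 4 - - \frac{1}{324} = 4 + \frac{1}{324} = \frac{1297}{324} \approx 4.0031$)
$\left(189 + k{\left(-5 \right)}\right) \left(-219 - 40\right) + l = \left(189 + \left(-5\right)^{\frac{3}{2}}\right) \left(-219 - 40\right) + \frac{1297}{324} = \left(189 - 5 i \sqrt{5}\right) \left(-259\right) + \frac{1297}{324} = \left(-48951 + 1295 i \sqrt{5}\right) + \frac{1297}{324} = - \frac{15858827}{324} + 1295 i \sqrt{5}$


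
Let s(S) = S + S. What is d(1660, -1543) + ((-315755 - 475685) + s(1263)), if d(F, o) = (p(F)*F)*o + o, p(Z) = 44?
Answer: -113491177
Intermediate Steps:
d(F, o) = o + 44*F*o (d(F, o) = (44*F)*o + o = 44*F*o + o = o + 44*F*o)
s(S) = 2*S
d(1660, -1543) + ((-315755 - 475685) + s(1263)) = -1543*(1 + 44*1660) + ((-315755 - 475685) + 2*1263) = -1543*(1 + 73040) + (-791440 + 2526) = -1543*73041 - 788914 = -112702263 - 788914 = -113491177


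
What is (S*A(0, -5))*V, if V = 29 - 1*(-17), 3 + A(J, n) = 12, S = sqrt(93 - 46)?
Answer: 414*sqrt(47) ≈ 2838.2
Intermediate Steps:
S = sqrt(47) ≈ 6.8557
A(J, n) = 9 (A(J, n) = -3 + 12 = 9)
V = 46 (V = 29 + 17 = 46)
(S*A(0, -5))*V = (sqrt(47)*9)*46 = (9*sqrt(47))*46 = 414*sqrt(47)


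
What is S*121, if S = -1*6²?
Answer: -4356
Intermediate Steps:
S = -36 (S = -1*36 = -36)
S*121 = -36*121 = -4356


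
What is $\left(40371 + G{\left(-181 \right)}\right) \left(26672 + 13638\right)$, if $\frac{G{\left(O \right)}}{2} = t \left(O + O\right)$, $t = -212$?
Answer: $7814456290$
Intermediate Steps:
$G{\left(O \right)} = - 848 O$ ($G{\left(O \right)} = 2 \left(- 212 \left(O + O\right)\right) = 2 \left(- 212 \cdot 2 O\right) = 2 \left(- 424 O\right) = - 848 O$)
$\left(40371 + G{\left(-181 \right)}\right) \left(26672 + 13638\right) = \left(40371 - -153488\right) \left(26672 + 13638\right) = \left(40371 + 153488\right) 40310 = 193859 \cdot 40310 = 7814456290$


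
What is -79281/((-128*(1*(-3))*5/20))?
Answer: -26427/32 ≈ -825.84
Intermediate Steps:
-79281/((-128*(1*(-3))*5/20)) = -79281/((-128*(-3*5)/20)) = -79281/((-(-1920)/20)) = -79281/((-128*(-¾))) = -79281/96 = -79281*1/96 = -26427/32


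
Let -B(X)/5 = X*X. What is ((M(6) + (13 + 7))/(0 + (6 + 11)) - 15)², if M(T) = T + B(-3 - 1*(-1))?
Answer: 62001/289 ≈ 214.54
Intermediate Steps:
B(X) = -5*X² (B(X) = -5*X*X = -5*X²)
M(T) = -20 + T (M(T) = T - 5*(-3 - 1*(-1))² = T - 5*(-3 + 1)² = T - 5*(-2)² = T - 5*4 = T - 20 = -20 + T)
((M(6) + (13 + 7))/(0 + (6 + 11)) - 15)² = (((-20 + 6) + (13 + 7))/(0 + (6 + 11)) - 15)² = ((-14 + 20)/(0 + 17) - 15)² = (6/17 - 15)² = (-249/17)² = 62001/289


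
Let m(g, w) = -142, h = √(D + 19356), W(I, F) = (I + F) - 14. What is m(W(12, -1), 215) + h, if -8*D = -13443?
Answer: -142 + 3*√37398/4 ≈ 3.0392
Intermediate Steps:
D = 13443/8 (D = -⅛*(-13443) = 13443/8 ≈ 1680.4)
W(I, F) = -14 + F + I (W(I, F) = (F + I) - 14 = -14 + F + I)
h = 3*√37398/4 (h = √(13443/8 + 19356) = √(168291/8) = 3*√37398/4 ≈ 145.04)
m(W(12, -1), 215) + h = -142 + 3*√37398/4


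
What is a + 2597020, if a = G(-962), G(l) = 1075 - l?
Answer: 2599057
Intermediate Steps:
a = 2037 (a = 1075 - 1*(-962) = 1075 + 962 = 2037)
a + 2597020 = 2037 + 2597020 = 2599057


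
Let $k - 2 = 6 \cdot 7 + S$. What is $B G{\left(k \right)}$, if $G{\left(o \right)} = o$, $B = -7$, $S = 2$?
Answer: $-322$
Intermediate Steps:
$k = 46$ ($k = 2 + \left(6 \cdot 7 + 2\right) = 2 + \left(42 + 2\right) = 2 + 44 = 46$)
$B G{\left(k \right)} = \left(-7\right) 46 = -322$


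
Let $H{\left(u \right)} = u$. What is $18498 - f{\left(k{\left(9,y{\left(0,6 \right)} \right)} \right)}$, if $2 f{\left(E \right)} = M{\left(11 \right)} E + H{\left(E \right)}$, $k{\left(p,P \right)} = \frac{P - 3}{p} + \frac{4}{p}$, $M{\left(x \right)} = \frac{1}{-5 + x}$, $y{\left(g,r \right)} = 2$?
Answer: $\frac{665921}{36} \approx 18498.0$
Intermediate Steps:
$k{\left(p,P \right)} = \frac{4}{p} + \frac{-3 + P}{p}$ ($k{\left(p,P \right)} = \frac{-3 + P}{p} + \frac{4}{p} = \frac{4}{p} + \frac{-3 + P}{p}$)
$f{\left(E \right)} = \frac{7 E}{12}$ ($f{\left(E \right)} = \frac{\frac{E}{-5 + 11} + E}{2} = \frac{\frac{E}{6} + E}{2} = \frac{\frac{7}{6} E}{2} = \frac{7 E}{12}$)
$18498 - f{\left(k{\left(9,y{\left(0,6 \right)} \right)} \right)} = 18498 - \frac{7 \frac{1 + 2}{9}}{12} = 18498 - \frac{7 \cdot \frac{1}{9} \cdot 3}{12} = 18498 - \frac{7}{12} \cdot \frac{1}{3} = 18498 - \frac{7}{36} = \frac{665921}{36}$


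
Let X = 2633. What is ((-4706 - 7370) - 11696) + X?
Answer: -21139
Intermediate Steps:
((-4706 - 7370) - 11696) + X = ((-4706 - 7370) - 11696) + 2633 = (-12076 - 11696) + 2633 = -23772 + 2633 = -21139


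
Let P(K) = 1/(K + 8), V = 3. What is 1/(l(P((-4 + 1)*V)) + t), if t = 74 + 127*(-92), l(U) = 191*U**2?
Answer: -1/11419 ≈ -8.7573e-5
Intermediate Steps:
P(K) = 1/(8 + K)
t = -11610 (t = 74 - 11684 = -11610)
1/(l(P((-4 + 1)*V)) + t) = 1/(191*(1/(8 + (-4 + 1)*3))**2 - 11610) = 1/(191*(1/(8 - 3*3))**2 - 11610) = 1/(191*(1/(8 - 9))**2 - 11610) = 1/(191*(1/(-1))**2 - 11610) = 1/(191*(-1)**2 - 11610) = 1/(191*1 - 11610) = 1/(191 - 11610) = 1/(-11419) = -1/11419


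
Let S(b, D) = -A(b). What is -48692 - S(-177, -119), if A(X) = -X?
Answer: -48515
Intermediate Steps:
S(b, D) = b (S(b, D) = -(-1)*b = b)
-48692 - S(-177, -119) = -48692 - 1*(-177) = -48692 + 177 = -48515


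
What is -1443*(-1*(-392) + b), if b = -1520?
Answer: 1627704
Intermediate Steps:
-1443*(-1*(-392) + b) = -1443*(-1*(-392) - 1520) = -1443*(392 - 1520) = -1443*(-1128) = 1627704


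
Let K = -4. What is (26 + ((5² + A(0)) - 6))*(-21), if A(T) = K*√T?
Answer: -945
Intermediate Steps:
A(T) = -4*√T
(26 + ((5² + A(0)) - 6))*(-21) = (26 + ((5² - 4*√0) - 6))*(-21) = (26 + ((25 - 4*0) - 6))*(-21) = (26 + ((25 + 0) - 6))*(-21) = (26 + (25 - 6))*(-21) = (26 + 19)*(-21) = 45*(-21) = -945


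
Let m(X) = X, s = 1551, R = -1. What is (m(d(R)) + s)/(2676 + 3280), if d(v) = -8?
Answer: 1543/5956 ≈ 0.25907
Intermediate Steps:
(m(d(R)) + s)/(2676 + 3280) = (-8 + 1551)/(2676 + 3280) = 1543/5956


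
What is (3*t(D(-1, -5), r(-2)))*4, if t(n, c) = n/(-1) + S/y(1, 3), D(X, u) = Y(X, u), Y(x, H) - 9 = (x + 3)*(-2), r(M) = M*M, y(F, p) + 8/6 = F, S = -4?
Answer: 84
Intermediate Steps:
y(F, p) = -4/3 + F
r(M) = M**2
Y(x, H) = 3 - 2*x (Y(x, H) = 9 + (x + 3)*(-2) = 9 + (3 + x)*(-2) = 9 + (-6 - 2*x) = 3 - 2*x)
D(X, u) = 3 - 2*X
t(n, c) = 12 - n (t(n, c) = n/(-1) - 4/(-4/3 + 1) = n*(-1) - 4/(-1/3) = -n - 4*(-3) = -n + 12 = 12 - n)
(3*t(D(-1, -5), r(-2)))*4 = (3*(12 - (3 - 2*(-1))))*4 = (3*(12 - (3 + 2)))*4 = (3*(12 - 1*5))*4 = (3*(12 - 5))*4 = (3*7)*4 = 21*4 = 84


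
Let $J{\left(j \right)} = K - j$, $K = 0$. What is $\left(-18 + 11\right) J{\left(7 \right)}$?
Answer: $49$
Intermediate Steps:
$J{\left(j \right)} = - j$ ($J{\left(j \right)} = 0 - j = - j$)
$\left(-18 + 11\right) J{\left(7 \right)} = \left(-18 + 11\right) \left(\left(-1\right) 7\right) = \left(-7\right) \left(-7\right) = 49$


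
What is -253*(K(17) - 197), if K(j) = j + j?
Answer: 41239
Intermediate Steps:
K(j) = 2*j
-253*(K(17) - 197) = -253*(2*17 - 197) = -253*(34 - 197) = -253*(-163) = 41239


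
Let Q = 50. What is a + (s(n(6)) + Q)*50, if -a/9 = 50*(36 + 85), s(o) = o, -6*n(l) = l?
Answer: -52000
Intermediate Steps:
n(l) = -l/6
a = -54450 (a = -450*(36 + 85) = -450*121 = -9*6050 = -54450)
a + (s(n(6)) + Q)*50 = -54450 + (-1/6*6 + 50)*50 = -54450 + (-1 + 50)*50 = -54450 + 49*50 = -54450 + 2450 = -52000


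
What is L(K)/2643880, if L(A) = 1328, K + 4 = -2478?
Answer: 166/330485 ≈ 0.00050229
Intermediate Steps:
K = -2482 (K = -4 - 2478 = -2482)
L(K)/2643880 = 1328/2643880 = 1328*(1/2643880) = 166/330485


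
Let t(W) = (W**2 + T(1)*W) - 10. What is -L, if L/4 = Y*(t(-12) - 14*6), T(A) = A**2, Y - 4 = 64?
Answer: -10336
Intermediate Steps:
Y = 68 (Y = 4 + 64 = 68)
t(W) = -10 + W + W**2 (t(W) = (W**2 + 1**2*W) - 10 = (W**2 + 1*W) - 10 = (W**2 + W) - 10 = (W + W**2) - 10 = -10 + W + W**2)
L = 10336 (L = 4*(68*((-10 - 12 + (-12)**2) - 14*6)) = 4*(68*((-10 - 12 + 144) - 84)) = 4*(68*(122 - 84)) = 4*(68*38) = 4*2584 = 10336)
-L = -1*10336 = -10336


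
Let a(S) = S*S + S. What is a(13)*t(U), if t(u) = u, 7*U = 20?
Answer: 520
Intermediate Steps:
a(S) = S + S² (a(S) = S² + S = S + S²)
U = 20/7 (U = (⅐)*20 = 20/7 ≈ 2.8571)
a(13)*t(U) = (13*(1 + 13))*(20/7) = (13*14)*(20/7) = 182*(20/7) = 520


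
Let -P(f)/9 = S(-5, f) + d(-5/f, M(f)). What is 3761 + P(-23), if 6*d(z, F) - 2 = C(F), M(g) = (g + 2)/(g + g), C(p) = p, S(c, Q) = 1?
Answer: 344845/92 ≈ 3748.3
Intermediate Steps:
M(g) = (2 + g)/(2*g) (M(g) = (2 + g)/((2*g)) = (2 + g)*(1/(2*g)) = (2 + g)/(2*g))
d(z, F) = ⅓ + F/6
P(f) = -12 - 3*(2 + f)/(4*f) (P(f) = -9*(1 + (⅓ + ((2 + f)/(2*f))/6)) = -9*(1 + (⅓ + (2 + f)/(12*f))) = -9*(4/3 + (2 + f)/(12*f)) = -12 - 3*(2 + f)/(4*f))
3761 + P(-23) = 3761 + (¾)*(-2 - 17*(-23))/(-23) = 3761 + (¾)*(-1/23)*(-2 + 391) = 3761 + (¾)*(-1/23)*389 = 3761 - 1167/92 = 344845/92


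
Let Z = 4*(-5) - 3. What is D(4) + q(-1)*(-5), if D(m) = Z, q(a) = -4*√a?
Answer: -23 + 20*I ≈ -23.0 + 20.0*I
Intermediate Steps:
Z = -23 (Z = -20 - 3 = -23)
D(m) = -23
D(4) + q(-1)*(-5) = -23 - 4*I*(-5) = -23 + 20*I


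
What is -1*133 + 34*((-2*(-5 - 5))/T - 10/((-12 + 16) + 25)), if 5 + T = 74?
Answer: -269873/2001 ≈ -134.87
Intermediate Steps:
T = 69 (T = -5 + 74 = 69)
-1*133 + 34*((-2*(-5 - 5))/T - 10/((-12 + 16) + 25)) = -1*133 + 34*(-2*(-5 - 5)/69 - 10/((-12 + 16) + 25)) = -133 + 34*(-2*(-10)*(1/69) - 10/(4 + 25)) = -133 + 34*(20*(1/69) - 10/29) = -133 + 34*(20/69 - 10*1/29) = -133 + 34*(20/69 - 10/29) = -133 + 34*(-110/2001) = -133 - 3740/2001 = -269873/2001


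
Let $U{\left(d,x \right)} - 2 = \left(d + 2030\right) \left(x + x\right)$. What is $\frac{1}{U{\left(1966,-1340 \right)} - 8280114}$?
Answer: $- \frac{1}{18989392} \approx -5.2661 \cdot 10^{-8}$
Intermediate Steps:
$U{\left(d,x \right)} = 2 + 2 x \left(2030 + d\right)$ ($U{\left(d,x \right)} = 2 + \left(d + 2030\right) \left(x + x\right) = 2 + \left(2030 + d\right) 2 x = 2 + 2 x \left(2030 + d\right)$)
$\frac{1}{U{\left(1966,-1340 \right)} - 8280114} = \frac{1}{\left(2 + 4060 \left(-1340\right) + 2 \cdot 1966 \left(-1340\right)\right) - 8280114} = \frac{1}{\left(2 - 5440400 - 5268880\right) - 8280114} = \frac{1}{-10709278 - 8280114} = \frac{1}{-18989392} = - \frac{1}{18989392}$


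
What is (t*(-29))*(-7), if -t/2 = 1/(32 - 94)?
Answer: 203/31 ≈ 6.5484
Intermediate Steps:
t = 1/31 (t = -2/(32 - 94) = -2/(-62) = -2*(-1/62) = 1/31 ≈ 0.032258)
(t*(-29))*(-7) = ((1/31)*(-29))*(-7) = -29/31*(-7) = 203/31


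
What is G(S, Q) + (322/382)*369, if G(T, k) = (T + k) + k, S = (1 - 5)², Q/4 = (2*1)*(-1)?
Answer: 59409/191 ≈ 311.04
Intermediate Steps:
Q = -8 (Q = 4*((2*1)*(-1)) = 4*(2*(-1)) = 4*(-2) = -8)
S = 16 (S = (-4)² = 16)
G(T, k) = T + 2*k
G(S, Q) + (322/382)*369 = (16 + 2*(-8)) + (322/382)*369 = (16 - 16) + (322*(1/382))*369 = 0 + (161/191)*369 = 0 + 59409/191 = 59409/191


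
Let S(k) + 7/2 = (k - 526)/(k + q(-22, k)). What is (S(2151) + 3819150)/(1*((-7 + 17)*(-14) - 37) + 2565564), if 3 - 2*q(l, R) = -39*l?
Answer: 2393563861/1607797998 ≈ 1.4887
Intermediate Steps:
q(l, R) = 3/2 + 39*l/2 (q(l, R) = 3/2 - (-39)*l/2 = 3/2 + 39*l/2)
S(k) = -7/2 + (-526 + k)/(-855/2 + k) (S(k) = -7/2 + (k - 526)/(k + (3/2 + (39/2)*(-22))) = -7/2 + (-526 + k)/(k + (3/2 - 429)) = -7/2 + (-526 + k)/(k - 855/2) = -7/2 + (-526 + k)/(-855/2 + k))
(S(2151) + 3819150)/(1*((-7 + 17)*(-14) - 37) + 2565564) = ((3881 - 10*2151)/(2*(-855 + 2*2151)) + 3819150)/(1*((-7 + 17)*(-14) - 37) + 2565564) = ((3881 - 21510)/(2*(-855 + 4302)) + 3819150)/(1*(10*(-14) - 37) + 2565564) = ((1/2)*(-17629)/3447 + 3819150)/(1*(-140 - 37) + 2565564) = ((1/2)*(1/3447)*(-17629) + 3819150)/(1*(-177) + 2565564) = (-17629/6894 + 3819150)/(-177 + 2565564) = (26329202471/6894)/2565387 = (26329202471/6894)*(1/2565387) = 2393563861/1607797998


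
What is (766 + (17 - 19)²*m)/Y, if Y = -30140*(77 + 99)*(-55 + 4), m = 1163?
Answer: 903/45089440 ≈ 2.0027e-5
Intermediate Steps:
Y = 270536640 (Y = -5304640*(-51) = -30140*(-8976) = 270536640)
(766 + (17 - 19)²*m)/Y = (766 + (17 - 19)²*1163)/270536640 = (766 + (-2)²*1163)*(1/270536640) = (766 + 4*1163)*(1/270536640) = (766 + 4652)*(1/270536640) = 5418*(1/270536640) = 903/45089440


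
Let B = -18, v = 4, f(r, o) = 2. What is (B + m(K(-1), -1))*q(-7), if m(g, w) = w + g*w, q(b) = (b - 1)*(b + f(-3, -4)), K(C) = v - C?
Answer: -960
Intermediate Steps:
K(C) = 4 - C
q(b) = (-1 + b)*(2 + b) (q(b) = (b - 1)*(b + 2) = (-1 + b)*(2 + b))
(B + m(K(-1), -1))*q(-7) = (-18 - (1 + (4 - 1*(-1))))*(-2 - 7 + (-7)²) = (-18 - (1 + (4 + 1)))*(-2 - 7 + 49) = (-18 - (1 + 5))*40 = (-18 - 1*6)*40 = (-18 - 6)*40 = -24*40 = -960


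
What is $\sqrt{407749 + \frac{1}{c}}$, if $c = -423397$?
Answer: $\frac{2 \sqrt{18273783120031686}}{423397} \approx 638.55$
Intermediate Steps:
$\sqrt{407749 + \frac{1}{c}} = \sqrt{407749 + \frac{1}{-423397}} = \sqrt{407749 - \frac{1}{423397}} = \sqrt{\frac{172639703352}{423397}} = \frac{2 \sqrt{18273783120031686}}{423397}$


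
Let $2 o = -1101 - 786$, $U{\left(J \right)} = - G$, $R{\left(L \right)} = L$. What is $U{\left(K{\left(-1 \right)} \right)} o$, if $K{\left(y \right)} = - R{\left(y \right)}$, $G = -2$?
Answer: $-1887$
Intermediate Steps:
$K{\left(y \right)} = - y$
$U{\left(J \right)} = 2$ ($U{\left(J \right)} = \left(-1\right) \left(-2\right) = 2$)
$o = - \frac{1887}{2}$ ($o = \frac{-1101 - 786}{2} = \frac{1}{2} \left(-1887\right) = - \frac{1887}{2} \approx -943.5$)
$U{\left(K{\left(-1 \right)} \right)} o = 2 \left(- \frac{1887}{2}\right) = -1887$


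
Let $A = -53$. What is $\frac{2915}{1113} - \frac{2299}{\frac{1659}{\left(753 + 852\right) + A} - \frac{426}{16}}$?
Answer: $\frac{25703491}{277641} \approx 92.578$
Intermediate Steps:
$\frac{2915}{1113} - \frac{2299}{\frac{1659}{\left(753 + 852\right) + A} - \frac{426}{16}} = \frac{2915}{1113} - \frac{2299}{\frac{1659}{\left(753 + 852\right) - 53} - \frac{426}{16}} = 2915 \cdot \frac{1}{1113} - \frac{2299}{\frac{1659}{1605 - 53} - \frac{213}{8}} = \frac{55}{21} - \frac{2299}{\frac{1659}{1552} - \frac{213}{8}} = \frac{55}{21} - \frac{2299}{- \frac{39663}{1552}} = \frac{55}{21} - - \frac{3568048}{39663} = \frac{55}{21} + \frac{3568048}{39663} = \frac{25703491}{277641}$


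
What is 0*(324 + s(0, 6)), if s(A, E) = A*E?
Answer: 0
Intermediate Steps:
0*(324 + s(0, 6)) = 0*(324 + 0*6) = 0*(324 + 0) = 0*324 = 0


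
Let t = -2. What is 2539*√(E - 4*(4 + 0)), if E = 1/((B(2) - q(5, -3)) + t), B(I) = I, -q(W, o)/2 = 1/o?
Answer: 2539*I*√70/2 ≈ 10621.0*I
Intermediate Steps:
q(W, o) = -2/o
E = -3/2 (E = 1/((2 - (-2)/(-3)) - 2) = 1/((2 - (-2)*(-1)/3) - 2) = 1/((2 - 1*⅔) - 2) = 1/((2 - ⅔) - 2) = 1/(4/3 - 2) = 1/(-⅔) = -3/2 ≈ -1.5000)
2539*√(E - 4*(4 + 0)) = 2539*√(-3/2 - 4*(4 + 0)) = 2539*√(-3/2 - 4*4) = 2539*√(-3/2 - 16) = 2539*√(-35/2) = 2539*(I*√70/2) = 2539*I*√70/2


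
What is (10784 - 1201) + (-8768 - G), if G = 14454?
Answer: -13639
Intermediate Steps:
(10784 - 1201) + (-8768 - G) = (10784 - 1201) + (-8768 - 1*14454) = 9583 + (-8768 - 14454) = 9583 - 23222 = -13639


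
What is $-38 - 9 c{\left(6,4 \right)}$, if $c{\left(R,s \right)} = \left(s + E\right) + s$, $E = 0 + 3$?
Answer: $-137$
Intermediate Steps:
$E = 3$
$c{\left(R,s \right)} = 3 + 2 s$ ($c{\left(R,s \right)} = \left(s + 3\right) + s = \left(3 + s\right) + s = 3 + 2 s$)
$-38 - 9 c{\left(6,4 \right)} = -38 - 9 \left(3 + 2 \cdot 4\right) = -38 - 9 \left(3 + 8\right) = -38 - 99 = -137$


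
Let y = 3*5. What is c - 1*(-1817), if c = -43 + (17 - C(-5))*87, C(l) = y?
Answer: 1948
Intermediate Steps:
y = 15
C(l) = 15
c = 131 (c = -43 + (17 - 1*15)*87 = -43 + (17 - 15)*87 = -43 + 2*87 = -43 + 174 = 131)
c - 1*(-1817) = 131 - 1*(-1817) = 131 + 1817 = 1948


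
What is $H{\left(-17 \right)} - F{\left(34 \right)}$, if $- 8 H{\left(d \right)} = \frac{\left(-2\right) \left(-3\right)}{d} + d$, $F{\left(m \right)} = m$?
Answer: $- \frac{4329}{136} \approx -31.831$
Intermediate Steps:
$H{\left(d \right)} = - \frac{3}{4 d} - \frac{d}{8}$ ($H{\left(d \right)} = - \frac{\frac{\left(-2\right) \left(-3\right)}{d} + d}{8} = - \frac{\frac{6}{d} + d}{8} = - \frac{d + \frac{6}{d}}{8} = - \frac{3}{4 d} - \frac{d}{8}$)
$H{\left(-17 \right)} - F{\left(34 \right)} = \frac{-6 - \left(-17\right)^{2}}{8 \left(-17\right)} - 34 = \frac{1}{8} \left(- \frac{1}{17}\right) \left(-6 - 289\right) - 34 = \frac{1}{8} \left(- \frac{1}{17}\right) \left(-295\right) - 34 = \frac{295}{136} - 34 = - \frac{4329}{136}$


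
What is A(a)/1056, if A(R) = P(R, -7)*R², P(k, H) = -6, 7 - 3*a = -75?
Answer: -1681/396 ≈ -4.2449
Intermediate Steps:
a = 82/3 (a = 7/3 - ⅓*(-75) = 7/3 + 25 = 82/3 ≈ 27.333)
A(R) = -6*R²
A(a)/1056 = -6*(82/3)²/1056 = -6*6724/9*(1/1056) = -13448/3*1/1056 = -1681/396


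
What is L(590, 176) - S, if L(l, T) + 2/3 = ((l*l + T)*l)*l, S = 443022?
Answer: 363703297732/3 ≈ 1.2123e+11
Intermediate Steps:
L(l, T) = -2/3 + l**2*(T + l**2) (L(l, T) = -2/3 + ((l*l + T)*l)*l = -2/3 + ((l**2 + T)*l)*l = -2/3 + ((T + l**2)*l)*l = -2/3 + (l*(T + l**2))*l = -2/3 + l**2*(T + l**2))
L(590, 176) - S = (-2/3 + 590**4 + 176*590**2) - 1*443022 = (-2/3 + 121173610000 + 176*348100) - 443022 = (-2/3 + 121173610000 + 61265600) - 443022 = 363704626798/3 - 443022 = 363703297732/3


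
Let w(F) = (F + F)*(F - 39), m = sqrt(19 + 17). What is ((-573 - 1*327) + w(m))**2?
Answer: 1679616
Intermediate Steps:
m = 6 (m = sqrt(36) = 6)
w(F) = 2*F*(-39 + F) (w(F) = (2*F)*(-39 + F) = 2*F*(-39 + F))
((-573 - 1*327) + w(m))**2 = ((-573 - 1*327) + 2*6*(-39 + 6))**2 = ((-573 - 327) + 2*6*(-33))**2 = (-900 - 396)**2 = (-1296)**2 = 1679616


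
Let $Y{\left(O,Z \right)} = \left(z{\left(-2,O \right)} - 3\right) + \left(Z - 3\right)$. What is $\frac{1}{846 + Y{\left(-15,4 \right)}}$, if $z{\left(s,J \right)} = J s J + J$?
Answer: $\frac{1}{379} \approx 0.0026385$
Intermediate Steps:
$z{\left(s,J \right)} = J + s J^{2}$ ($z{\left(s,J \right)} = s J^{2} + J = J + s J^{2}$)
$Y{\left(O,Z \right)} = -6 + Z + O \left(1 - 2 O\right)$ ($Y{\left(O,Z \right)} = \left(O \left(1 + O \left(-2\right)\right) - 3\right) + \left(Z - 3\right) = \left(O \left(1 - 2 O\right) - 3\right) + \left(-3 + Z\right) = \left(-3 + O \left(1 - 2 O\right)\right) + \left(-3 + Z\right) = -6 + Z + O \left(1 - 2 O\right)$)
$\frac{1}{846 + Y{\left(-15,4 \right)}} = \frac{1}{846 - \left(2 + 15 \left(1 - -30\right)\right)} = \frac{1}{846 - \left(2 + 15 \left(1 + 30\right)\right)} = \frac{1}{846 - 467} = \frac{1}{379}$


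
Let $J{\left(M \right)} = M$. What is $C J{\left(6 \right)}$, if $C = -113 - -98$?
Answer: $-90$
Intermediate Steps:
$C = -15$ ($C = -113 + 98 = -15$)
$C J{\left(6 \right)} = \left(-15\right) 6 = -90$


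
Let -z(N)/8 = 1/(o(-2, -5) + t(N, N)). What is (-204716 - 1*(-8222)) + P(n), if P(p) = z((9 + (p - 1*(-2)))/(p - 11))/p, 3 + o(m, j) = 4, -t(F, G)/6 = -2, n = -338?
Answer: -431697314/2197 ≈ -1.9649e+5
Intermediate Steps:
t(F, G) = 12 (t(F, G) = -6*(-2) = 12)
o(m, j) = 1 (o(m, j) = -3 + 4 = 1)
z(N) = -8/13 (z(N) = -8/(1 + 12) = -8/13)
P(p) = -8/(13*p)
(-204716 - 1*(-8222)) + P(n) = (-204716 - 1*(-8222)) - 8/13/(-338) = (-204716 + 8222) - 8/13*(-1/338) = -196494 + 4/2197 = -431697314/2197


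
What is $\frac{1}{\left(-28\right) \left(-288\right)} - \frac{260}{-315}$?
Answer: $\frac{317}{384} \approx 0.82552$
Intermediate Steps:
$\frac{1}{\left(-28\right) \left(-288\right)} - \frac{260}{-315} = \left(- \frac{1}{28}\right) \left(- \frac{1}{288}\right) - - \frac{52}{63} = \frac{1}{8064} + \frac{52}{63} = \frac{317}{384}$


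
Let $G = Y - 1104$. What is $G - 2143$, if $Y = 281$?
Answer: $-2966$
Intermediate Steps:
$G = -823$ ($G = 281 - 1104 = -823$)
$G - 2143 = -823 - 2143 = -2966$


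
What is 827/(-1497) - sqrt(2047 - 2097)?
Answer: -827/1497 - 5*I*sqrt(2) ≈ -0.55244 - 7.0711*I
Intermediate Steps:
827/(-1497) - sqrt(2047 - 2097) = 827*(-1/1497) - sqrt(-50) = -827/1497 - 5*I*sqrt(2)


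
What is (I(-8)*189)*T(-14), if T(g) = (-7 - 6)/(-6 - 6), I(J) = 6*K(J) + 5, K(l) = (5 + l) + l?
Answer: -49959/4 ≈ -12490.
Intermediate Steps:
K(l) = 5 + 2*l
I(J) = 35 + 12*J (I(J) = 6*(5 + 2*J) + 5 = (30 + 12*J) + 5 = 35 + 12*J)
T(g) = 13/12 (T(g) = -13/(-12) = -13*(-1/12) = 13/12)
(I(-8)*189)*T(-14) = ((35 + 12*(-8))*189)*(13/12) = ((35 - 96)*189)*(13/12) = -61*189*(13/12) = -11529*13/12 = -49959/4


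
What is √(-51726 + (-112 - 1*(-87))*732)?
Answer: I*√70026 ≈ 264.62*I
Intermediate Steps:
√(-51726 + (-112 - 1*(-87))*732) = √(-51726 + (-112 + 87)*732) = √(-51726 - 25*732) = √(-51726 - 18300) = √(-70026) = I*√70026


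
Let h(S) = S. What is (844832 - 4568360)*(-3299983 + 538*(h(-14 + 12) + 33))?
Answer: 12225478100040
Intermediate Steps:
(844832 - 4568360)*(-3299983 + 538*(h(-14 + 12) + 33)) = (844832 - 4568360)*(-3299983 + 538*((-14 + 12) + 33)) = -3723528*(-3299983 + 538*(-2 + 33)) = -3723528*(-3299983 + 538*31) = -3723528*(-3299983 + 16678) = -3723528*(-3283305) = 12225478100040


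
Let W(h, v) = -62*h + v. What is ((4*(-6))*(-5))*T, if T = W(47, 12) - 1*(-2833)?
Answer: -8280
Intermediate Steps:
W(h, v) = v - 62*h
T = -69 (T = (12 - 62*47) - 1*(-2833) = (12 - 2914) + 2833 = -2902 + 2833 = -69)
((4*(-6))*(-5))*T = ((4*(-6))*(-5))*(-69) = -24*(-5)*(-69) = 120*(-69) = -8280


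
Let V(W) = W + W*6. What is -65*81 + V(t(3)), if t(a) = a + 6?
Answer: -5202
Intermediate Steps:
t(a) = 6 + a
V(W) = 7*W (V(W) = W + 6*W = 7*W)
-65*81 + V(t(3)) = -65*81 + 7*(6 + 3) = -5265 + 7*9 = -5265 + 63 = -5202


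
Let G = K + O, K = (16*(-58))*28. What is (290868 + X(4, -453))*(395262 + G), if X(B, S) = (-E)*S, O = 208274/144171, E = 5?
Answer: 5202073724787332/48057 ≈ 1.0825e+11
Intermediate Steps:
K = -25984 (K = -928*28 = -25984)
O = 208274/144171 (O = 208274*(1/144171) = 208274/144171 ≈ 1.4446)
G = -3745930990/144171 (G = -25984 + 208274/144171 = -3745930990/144171 ≈ -25983.)
X(B, S) = -5*S (X(B, S) = (-1*5)*S = -5*S)
(290868 + X(4, -453))*(395262 + G) = (290868 - 5*(-453))*(395262 - 3745930990/144171) = (290868 + 2265)*(53239386812/144171) = 293133*(53239386812/144171) = 5202073724787332/48057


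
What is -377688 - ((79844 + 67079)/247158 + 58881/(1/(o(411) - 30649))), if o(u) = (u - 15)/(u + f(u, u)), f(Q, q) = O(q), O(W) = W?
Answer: 61092654546346807/33860646 ≈ 1.8042e+9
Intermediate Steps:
f(Q, q) = q
o(u) = (-15 + u)/(2*u) (o(u) = (u - 15)/(u + u) = (-15 + u)/((2*u)) = (-15 + u)*(1/(2*u)) = (-15 + u)/(2*u))
-377688 - ((79844 + 67079)/247158 + 58881/(1/(o(411) - 30649))) = -377688 - ((79844 + 67079)/247158 + 58881/(1/((1/2)*(-15 + 411)/411 - 30649))) = -377688 - (146923*(1/247158) + 58881/(1/((1/2)*(1/411)*396 - 30649))) = -377688 - (146923/247158 + 58881/(1/(66/137 - 30649))) = -377688 - (146923/247158 + 58881/(1/(-4198847/137))) = -377688 - (146923/247158 + 58881/(-137/4198847)) = -377688 - (146923/247158 + 58881*(-4198847/137)) = -377688 - (146923/247158 - 247232310207/137) = -377688 - 1*(-61105443306013255/33860646) = -377688 + 61105443306013255/33860646 = 61092654546346807/33860646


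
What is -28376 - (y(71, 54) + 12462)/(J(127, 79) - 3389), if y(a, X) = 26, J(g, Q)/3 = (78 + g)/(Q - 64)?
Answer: -23747590/837 ≈ -28372.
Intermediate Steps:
J(g, Q) = 3*(78 + g)/(-64 + Q) (J(g, Q) = 3*((78 + g)/(Q - 64)) = 3*((78 + g)/(-64 + Q)) = 3*(78 + g)/(-64 + Q))
-28376 - (y(71, 54) + 12462)/(J(127, 79) - 3389) = -28376 - (26 + 12462)/(3*(78 + 127)/(-64 + 79) - 3389) = -28376 - 12488/(3*205/15 - 3389) = -28376 - 12488/(3*(1/15)*205 - 3389) = -28376 - 12488/(41 - 3389) = -28376 - 12488/(-3348) = -28376 - 12488*(-1)/3348 = -28376 - 1*(-3122/837) = -28376 + 3122/837 = -23747590/837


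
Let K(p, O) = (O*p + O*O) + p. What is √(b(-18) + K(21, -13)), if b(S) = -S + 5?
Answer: 2*I*√15 ≈ 7.746*I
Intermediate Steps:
b(S) = 5 - S
K(p, O) = p + O² + O*p (K(p, O) = (O*p + O²) + p = (O² + O*p) + p = p + O² + O*p)
√(b(-18) + K(21, -13)) = √((5 - 1*(-18)) + (21 + (-13)² - 13*21)) = √((5 + 18) + (21 + 169 - 273)) = √(23 - 83) = √(-60) = 2*I*√15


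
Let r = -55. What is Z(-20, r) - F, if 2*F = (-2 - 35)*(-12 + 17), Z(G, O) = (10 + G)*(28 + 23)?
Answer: -835/2 ≈ -417.50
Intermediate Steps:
Z(G, O) = 510 + 51*G (Z(G, O) = (10 + G)*51 = 510 + 51*G)
F = -185/2 (F = ((-2 - 35)*(-12 + 17))/2 = (-37*5)/2 = (1/2)*(-185) = -185/2 ≈ -92.500)
Z(-20, r) - F = (510 + 51*(-20)) - 1*(-185/2) = (510 - 1020) + 185/2 = -510 + 185/2 = -835/2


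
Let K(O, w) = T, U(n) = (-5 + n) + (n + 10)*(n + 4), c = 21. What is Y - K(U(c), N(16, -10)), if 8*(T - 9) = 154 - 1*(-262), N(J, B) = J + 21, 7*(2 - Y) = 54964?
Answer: -7911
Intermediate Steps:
Y = -7850 (Y = 2 - ⅐*54964 = 2 - 7852 = -7850)
N(J, B) = 21 + J
U(n) = -5 + n + (4 + n)*(10 + n) (U(n) = (-5 + n) + (10 + n)*(4 + n) = (-5 + n) + (4 + n)*(10 + n) = -5 + n + (4 + n)*(10 + n))
T = 61 (T = 9 + (154 - 1*(-262))/8 = 9 + (154 + 262)/8 = 9 + (⅛)*416 = 9 + 52 = 61)
K(O, w) = 61
Y - K(U(c), N(16, -10)) = -7850 - 1*61 = -7850 - 61 = -7911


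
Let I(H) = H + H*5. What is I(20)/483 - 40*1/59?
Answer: -4080/9499 ≈ -0.42952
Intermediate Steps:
I(H) = 6*H (I(H) = H + 5*H = 6*H)
I(20)/483 - 40*1/59 = (6*20)/483 - 40*1/59 = 120*(1/483) - 40*1/59 = 40/161 - 40/59 = -4080/9499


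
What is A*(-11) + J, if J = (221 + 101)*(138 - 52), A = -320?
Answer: 31212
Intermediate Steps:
J = 27692 (J = 322*86 = 27692)
A*(-11) + J = -320*(-11) + 27692 = 3520 + 27692 = 31212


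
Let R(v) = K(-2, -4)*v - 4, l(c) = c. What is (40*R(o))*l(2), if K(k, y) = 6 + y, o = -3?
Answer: -800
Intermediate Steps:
R(v) = -4 + 2*v (R(v) = (6 - 4)*v - 4 = 2*v - 4 = -4 + 2*v)
(40*R(o))*l(2) = (40*(-4 + 2*(-3)))*2 = (40*(-4 - 6))*2 = (40*(-10))*2 = -400*2 = -800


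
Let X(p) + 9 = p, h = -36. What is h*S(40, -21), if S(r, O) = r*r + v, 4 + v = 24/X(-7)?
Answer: -57402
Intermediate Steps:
X(p) = -9 + p
v = -11/2 (v = -4 + 24/(-9 - 7) = -4 + 24/(-16) = -4 + 24*(-1/16) = -4 - 3/2 = -11/2 ≈ -5.5000)
S(r, O) = -11/2 + r**2 (S(r, O) = r*r - 11/2 = r**2 - 11/2 = -11/2 + r**2)
h*S(40, -21) = -36*(-11/2 + 40**2) = -36*(-11/2 + 1600) = -36*3189/2 = -57402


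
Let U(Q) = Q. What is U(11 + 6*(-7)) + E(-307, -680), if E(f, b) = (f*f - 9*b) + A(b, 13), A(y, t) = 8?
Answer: 100346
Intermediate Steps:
E(f, b) = 8 + f**2 - 9*b (E(f, b) = (f*f - 9*b) + 8 = (f**2 - 9*b) + 8 = 8 + f**2 - 9*b)
U(11 + 6*(-7)) + E(-307, -680) = (11 + 6*(-7)) + (8 + (-307)**2 - 9*(-680)) = (11 - 42) + (8 + 94249 + 6120) = -31 + 100377 = 100346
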